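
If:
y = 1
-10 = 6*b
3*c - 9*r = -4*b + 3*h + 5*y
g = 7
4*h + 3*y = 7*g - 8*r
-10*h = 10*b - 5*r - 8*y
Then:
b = -5/3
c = 8551/450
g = 7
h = 641/150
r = 271/75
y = 1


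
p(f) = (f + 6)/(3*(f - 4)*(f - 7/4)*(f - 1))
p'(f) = 1/(3*(f - 4)*(f - 7/4)*(f - 1)) - (f + 6)/(3*(f - 4)*(f - 7/4)*(f - 1)^2) - (f + 6)/(3*(f - 4)*(f - 7/4)^2*(f - 1)) - (f + 6)/(3*(f - 4)^2*(f - 7/4)*(f - 1)) = 4*(-8*f^3 - 45*f^2 + 324*f - 334)/(3*(16*f^6 - 216*f^5 + 1137*f^4 - 2978*f^3 + 4113*f^2 - 2856*f + 784))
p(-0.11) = -0.23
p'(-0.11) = -0.43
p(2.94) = -1.22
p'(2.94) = 0.37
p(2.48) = -1.72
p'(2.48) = 2.19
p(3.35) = -1.28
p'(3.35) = -0.76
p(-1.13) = -0.05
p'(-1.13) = -0.06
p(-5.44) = -0.00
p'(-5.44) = -0.00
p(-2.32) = -0.01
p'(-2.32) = -0.01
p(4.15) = 2.98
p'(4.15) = -21.79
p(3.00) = -1.20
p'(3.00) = 0.23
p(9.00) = 0.02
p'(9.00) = -0.00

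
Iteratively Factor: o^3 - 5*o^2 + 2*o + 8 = (o - 4)*(o^2 - o - 2) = (o - 4)*(o + 1)*(o - 2)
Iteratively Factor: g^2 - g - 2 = (g + 1)*(g - 2)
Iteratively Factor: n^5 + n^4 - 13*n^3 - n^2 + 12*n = (n + 4)*(n^4 - 3*n^3 - n^2 + 3*n) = (n - 1)*(n + 4)*(n^3 - 2*n^2 - 3*n) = (n - 1)*(n + 1)*(n + 4)*(n^2 - 3*n) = (n - 3)*(n - 1)*(n + 1)*(n + 4)*(n)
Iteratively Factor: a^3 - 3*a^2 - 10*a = (a + 2)*(a^2 - 5*a) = a*(a + 2)*(a - 5)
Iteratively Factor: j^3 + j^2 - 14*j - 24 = (j + 2)*(j^2 - j - 12) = (j + 2)*(j + 3)*(j - 4)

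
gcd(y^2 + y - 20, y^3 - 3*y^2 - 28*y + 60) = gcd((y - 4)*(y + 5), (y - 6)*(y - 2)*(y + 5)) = y + 5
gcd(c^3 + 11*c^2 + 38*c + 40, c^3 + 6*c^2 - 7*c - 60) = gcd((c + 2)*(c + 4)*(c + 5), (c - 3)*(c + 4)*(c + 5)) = c^2 + 9*c + 20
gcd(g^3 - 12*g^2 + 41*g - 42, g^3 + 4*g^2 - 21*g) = g - 3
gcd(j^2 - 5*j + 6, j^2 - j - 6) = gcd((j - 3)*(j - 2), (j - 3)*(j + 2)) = j - 3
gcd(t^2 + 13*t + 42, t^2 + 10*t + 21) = t + 7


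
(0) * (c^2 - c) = 0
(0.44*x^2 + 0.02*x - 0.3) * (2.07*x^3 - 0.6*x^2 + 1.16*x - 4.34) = 0.9108*x^5 - 0.2226*x^4 - 0.1226*x^3 - 1.7064*x^2 - 0.4348*x + 1.302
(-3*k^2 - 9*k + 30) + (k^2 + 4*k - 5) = -2*k^2 - 5*k + 25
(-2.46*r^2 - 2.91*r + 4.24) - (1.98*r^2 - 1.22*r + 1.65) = -4.44*r^2 - 1.69*r + 2.59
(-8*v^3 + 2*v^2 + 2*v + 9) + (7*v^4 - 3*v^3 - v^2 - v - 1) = 7*v^4 - 11*v^3 + v^2 + v + 8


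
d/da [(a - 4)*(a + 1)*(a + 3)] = 3*a^2 - 13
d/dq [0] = 0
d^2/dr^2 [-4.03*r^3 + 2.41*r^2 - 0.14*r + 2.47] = 4.82 - 24.18*r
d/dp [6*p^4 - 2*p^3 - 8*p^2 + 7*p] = 24*p^3 - 6*p^2 - 16*p + 7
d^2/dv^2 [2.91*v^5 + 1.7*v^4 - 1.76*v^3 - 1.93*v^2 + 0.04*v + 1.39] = 58.2*v^3 + 20.4*v^2 - 10.56*v - 3.86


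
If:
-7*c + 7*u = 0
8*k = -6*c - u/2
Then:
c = u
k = -13*u/16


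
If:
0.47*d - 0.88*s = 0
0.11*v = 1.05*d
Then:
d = 0.104761904761905*v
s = 0.055952380952381*v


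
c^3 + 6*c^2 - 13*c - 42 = (c - 3)*(c + 2)*(c + 7)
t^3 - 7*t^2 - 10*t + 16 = (t - 8)*(t - 1)*(t + 2)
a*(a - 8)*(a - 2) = a^3 - 10*a^2 + 16*a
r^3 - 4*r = r*(r - 2)*(r + 2)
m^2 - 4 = (m - 2)*(m + 2)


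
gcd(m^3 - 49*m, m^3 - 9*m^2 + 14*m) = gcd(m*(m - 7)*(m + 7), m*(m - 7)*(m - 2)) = m^2 - 7*m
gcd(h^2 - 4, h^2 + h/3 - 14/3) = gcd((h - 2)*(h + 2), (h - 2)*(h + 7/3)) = h - 2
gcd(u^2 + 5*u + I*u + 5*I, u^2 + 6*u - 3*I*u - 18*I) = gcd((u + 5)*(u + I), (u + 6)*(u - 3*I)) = 1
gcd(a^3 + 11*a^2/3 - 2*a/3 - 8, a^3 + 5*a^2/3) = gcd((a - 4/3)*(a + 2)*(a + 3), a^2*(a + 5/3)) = 1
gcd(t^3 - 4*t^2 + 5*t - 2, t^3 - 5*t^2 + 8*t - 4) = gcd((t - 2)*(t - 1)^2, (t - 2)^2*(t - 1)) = t^2 - 3*t + 2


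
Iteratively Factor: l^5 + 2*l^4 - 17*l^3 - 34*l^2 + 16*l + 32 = (l - 1)*(l^4 + 3*l^3 - 14*l^2 - 48*l - 32) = (l - 4)*(l - 1)*(l^3 + 7*l^2 + 14*l + 8) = (l - 4)*(l - 1)*(l + 2)*(l^2 + 5*l + 4) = (l - 4)*(l - 1)*(l + 2)*(l + 4)*(l + 1)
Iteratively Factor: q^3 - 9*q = (q - 3)*(q^2 + 3*q) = q*(q - 3)*(q + 3)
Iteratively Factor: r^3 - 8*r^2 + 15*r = (r - 5)*(r^2 - 3*r) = (r - 5)*(r - 3)*(r)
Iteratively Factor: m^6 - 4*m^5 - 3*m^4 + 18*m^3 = (m)*(m^5 - 4*m^4 - 3*m^3 + 18*m^2) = m*(m - 3)*(m^4 - m^3 - 6*m^2) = m*(m - 3)*(m + 2)*(m^3 - 3*m^2) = m^2*(m - 3)*(m + 2)*(m^2 - 3*m) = m^2*(m - 3)^2*(m + 2)*(m)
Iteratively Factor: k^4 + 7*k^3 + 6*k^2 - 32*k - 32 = (k - 2)*(k^3 + 9*k^2 + 24*k + 16) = (k - 2)*(k + 4)*(k^2 + 5*k + 4) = (k - 2)*(k + 4)^2*(k + 1)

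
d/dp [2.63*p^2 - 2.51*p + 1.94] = 5.26*p - 2.51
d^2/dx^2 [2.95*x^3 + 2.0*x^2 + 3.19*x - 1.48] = 17.7*x + 4.0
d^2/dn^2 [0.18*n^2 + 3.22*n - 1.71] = 0.360000000000000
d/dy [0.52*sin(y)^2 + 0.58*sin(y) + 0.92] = (1.04*sin(y) + 0.58)*cos(y)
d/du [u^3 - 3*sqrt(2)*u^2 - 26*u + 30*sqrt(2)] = 3*u^2 - 6*sqrt(2)*u - 26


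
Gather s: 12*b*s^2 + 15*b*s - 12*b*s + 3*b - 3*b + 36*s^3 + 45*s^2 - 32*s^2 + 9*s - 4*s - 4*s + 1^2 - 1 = 36*s^3 + s^2*(12*b + 13) + s*(3*b + 1)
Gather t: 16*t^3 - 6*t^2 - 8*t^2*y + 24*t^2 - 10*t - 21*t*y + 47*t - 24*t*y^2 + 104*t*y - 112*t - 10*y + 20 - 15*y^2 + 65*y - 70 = 16*t^3 + t^2*(18 - 8*y) + t*(-24*y^2 + 83*y - 75) - 15*y^2 + 55*y - 50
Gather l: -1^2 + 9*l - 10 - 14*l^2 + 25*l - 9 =-14*l^2 + 34*l - 20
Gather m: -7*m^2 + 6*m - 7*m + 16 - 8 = -7*m^2 - m + 8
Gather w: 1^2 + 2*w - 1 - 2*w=0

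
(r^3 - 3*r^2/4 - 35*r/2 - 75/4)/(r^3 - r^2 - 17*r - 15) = (r + 5/4)/(r + 1)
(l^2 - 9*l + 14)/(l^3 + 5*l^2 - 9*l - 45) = (l^2 - 9*l + 14)/(l^3 + 5*l^2 - 9*l - 45)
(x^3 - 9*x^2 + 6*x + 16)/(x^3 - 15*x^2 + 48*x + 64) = (x - 2)/(x - 8)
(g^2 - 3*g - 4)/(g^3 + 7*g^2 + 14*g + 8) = (g - 4)/(g^2 + 6*g + 8)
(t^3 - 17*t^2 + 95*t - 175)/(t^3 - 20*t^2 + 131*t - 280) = (t - 5)/(t - 8)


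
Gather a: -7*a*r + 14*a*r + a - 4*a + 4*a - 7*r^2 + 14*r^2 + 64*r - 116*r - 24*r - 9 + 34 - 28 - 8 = a*(7*r + 1) + 7*r^2 - 76*r - 11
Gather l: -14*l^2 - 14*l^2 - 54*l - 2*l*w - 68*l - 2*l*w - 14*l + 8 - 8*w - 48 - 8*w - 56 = -28*l^2 + l*(-4*w - 136) - 16*w - 96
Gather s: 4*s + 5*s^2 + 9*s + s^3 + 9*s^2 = s^3 + 14*s^2 + 13*s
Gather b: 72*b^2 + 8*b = 72*b^2 + 8*b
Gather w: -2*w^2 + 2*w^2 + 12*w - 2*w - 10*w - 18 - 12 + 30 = 0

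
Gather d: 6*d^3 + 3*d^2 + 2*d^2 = 6*d^3 + 5*d^2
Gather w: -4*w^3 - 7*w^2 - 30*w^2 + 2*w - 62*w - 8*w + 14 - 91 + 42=-4*w^3 - 37*w^2 - 68*w - 35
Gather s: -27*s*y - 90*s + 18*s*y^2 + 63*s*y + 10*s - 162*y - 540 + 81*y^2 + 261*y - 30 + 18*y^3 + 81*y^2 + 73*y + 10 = s*(18*y^2 + 36*y - 80) + 18*y^3 + 162*y^2 + 172*y - 560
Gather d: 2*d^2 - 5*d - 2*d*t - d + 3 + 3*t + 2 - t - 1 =2*d^2 + d*(-2*t - 6) + 2*t + 4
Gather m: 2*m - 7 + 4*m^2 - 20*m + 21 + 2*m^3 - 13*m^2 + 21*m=2*m^3 - 9*m^2 + 3*m + 14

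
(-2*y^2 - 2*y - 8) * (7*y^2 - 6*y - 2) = -14*y^4 - 2*y^3 - 40*y^2 + 52*y + 16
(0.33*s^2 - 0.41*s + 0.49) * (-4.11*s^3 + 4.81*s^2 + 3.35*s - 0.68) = -1.3563*s^5 + 3.2724*s^4 - 2.8805*s^3 + 0.758999999999999*s^2 + 1.9203*s - 0.3332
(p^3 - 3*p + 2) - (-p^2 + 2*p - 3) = p^3 + p^2 - 5*p + 5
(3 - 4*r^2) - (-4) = 7 - 4*r^2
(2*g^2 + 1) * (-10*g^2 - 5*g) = -20*g^4 - 10*g^3 - 10*g^2 - 5*g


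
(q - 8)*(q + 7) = q^2 - q - 56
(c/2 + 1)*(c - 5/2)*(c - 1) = c^3/2 - 3*c^2/4 - 9*c/4 + 5/2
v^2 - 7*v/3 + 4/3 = (v - 4/3)*(v - 1)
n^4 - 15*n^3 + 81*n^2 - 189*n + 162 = (n - 6)*(n - 3)^3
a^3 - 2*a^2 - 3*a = a*(a - 3)*(a + 1)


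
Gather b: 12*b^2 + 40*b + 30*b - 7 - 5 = 12*b^2 + 70*b - 12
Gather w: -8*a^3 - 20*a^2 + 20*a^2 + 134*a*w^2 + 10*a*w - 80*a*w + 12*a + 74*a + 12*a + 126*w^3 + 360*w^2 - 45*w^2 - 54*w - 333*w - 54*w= -8*a^3 + 98*a + 126*w^3 + w^2*(134*a + 315) + w*(-70*a - 441)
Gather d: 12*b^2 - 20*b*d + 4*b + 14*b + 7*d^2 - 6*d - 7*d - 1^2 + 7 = 12*b^2 + 18*b + 7*d^2 + d*(-20*b - 13) + 6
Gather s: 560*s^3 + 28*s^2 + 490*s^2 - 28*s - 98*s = 560*s^3 + 518*s^2 - 126*s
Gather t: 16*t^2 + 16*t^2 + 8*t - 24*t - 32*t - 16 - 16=32*t^2 - 48*t - 32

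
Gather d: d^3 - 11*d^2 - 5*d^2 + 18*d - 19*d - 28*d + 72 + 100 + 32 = d^3 - 16*d^2 - 29*d + 204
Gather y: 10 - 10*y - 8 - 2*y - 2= -12*y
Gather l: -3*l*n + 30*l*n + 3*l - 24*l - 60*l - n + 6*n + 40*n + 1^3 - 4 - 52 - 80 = l*(27*n - 81) + 45*n - 135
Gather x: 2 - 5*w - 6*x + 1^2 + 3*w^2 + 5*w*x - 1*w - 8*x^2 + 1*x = 3*w^2 - 6*w - 8*x^2 + x*(5*w - 5) + 3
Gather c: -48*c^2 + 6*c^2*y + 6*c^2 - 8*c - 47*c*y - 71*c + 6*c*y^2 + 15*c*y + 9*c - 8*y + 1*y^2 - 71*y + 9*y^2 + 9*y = c^2*(6*y - 42) + c*(6*y^2 - 32*y - 70) + 10*y^2 - 70*y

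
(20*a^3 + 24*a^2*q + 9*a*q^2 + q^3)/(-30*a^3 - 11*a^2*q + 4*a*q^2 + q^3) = (2*a + q)/(-3*a + q)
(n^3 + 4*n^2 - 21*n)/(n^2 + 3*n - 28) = n*(n - 3)/(n - 4)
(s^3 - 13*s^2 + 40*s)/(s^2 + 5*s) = (s^2 - 13*s + 40)/(s + 5)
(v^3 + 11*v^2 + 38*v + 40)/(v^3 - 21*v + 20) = (v^2 + 6*v + 8)/(v^2 - 5*v + 4)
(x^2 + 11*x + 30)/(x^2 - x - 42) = (x + 5)/(x - 7)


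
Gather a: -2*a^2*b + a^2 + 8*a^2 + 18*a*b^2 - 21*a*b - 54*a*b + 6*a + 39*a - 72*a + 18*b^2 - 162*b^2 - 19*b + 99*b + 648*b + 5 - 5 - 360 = a^2*(9 - 2*b) + a*(18*b^2 - 75*b - 27) - 144*b^2 + 728*b - 360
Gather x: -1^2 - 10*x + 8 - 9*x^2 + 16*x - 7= -9*x^2 + 6*x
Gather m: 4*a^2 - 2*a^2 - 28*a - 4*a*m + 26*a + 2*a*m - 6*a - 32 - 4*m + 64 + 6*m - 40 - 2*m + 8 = 2*a^2 - 2*a*m - 8*a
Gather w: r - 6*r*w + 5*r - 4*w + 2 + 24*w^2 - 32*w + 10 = 6*r + 24*w^2 + w*(-6*r - 36) + 12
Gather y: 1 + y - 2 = y - 1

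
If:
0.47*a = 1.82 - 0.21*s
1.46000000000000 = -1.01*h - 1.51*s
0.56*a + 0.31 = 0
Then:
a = -0.55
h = -16.25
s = 9.91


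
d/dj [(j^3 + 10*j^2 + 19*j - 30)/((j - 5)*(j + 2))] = (j^4 - 6*j^3 - 79*j^2 - 140*j - 280)/(j^4 - 6*j^3 - 11*j^2 + 60*j + 100)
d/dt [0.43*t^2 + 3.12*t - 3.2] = 0.86*t + 3.12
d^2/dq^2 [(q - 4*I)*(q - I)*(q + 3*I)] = 6*q - 4*I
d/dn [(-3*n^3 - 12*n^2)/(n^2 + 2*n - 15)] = 3*n*(-n^3 - 4*n^2 + 37*n + 120)/(n^4 + 4*n^3 - 26*n^2 - 60*n + 225)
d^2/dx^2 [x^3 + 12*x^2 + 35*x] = 6*x + 24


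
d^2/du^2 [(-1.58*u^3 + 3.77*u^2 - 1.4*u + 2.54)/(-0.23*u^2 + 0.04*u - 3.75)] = (4.44089209850063e-16*u^4 - 2.641692*u^3 + 17.281554*u^2 + 126.207708*u - 101.237878)/(0.012167*u^6 - 0.006348*u^5 + 0.596229*u^4 - 0.207064*u^3 + 9.721125*u^2 - 1.6875*u + 52.734375)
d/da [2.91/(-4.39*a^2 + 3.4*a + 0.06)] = (25.5498*a - 9.894)/(-4.39*a^2 + 3.4*a + 0.06)^2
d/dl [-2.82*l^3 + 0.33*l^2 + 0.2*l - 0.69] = -8.46*l^2 + 0.66*l + 0.2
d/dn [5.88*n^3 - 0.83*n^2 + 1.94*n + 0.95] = 17.64*n^2 - 1.66*n + 1.94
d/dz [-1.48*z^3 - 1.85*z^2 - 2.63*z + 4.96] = -4.44*z^2 - 3.7*z - 2.63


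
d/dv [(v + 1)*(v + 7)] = 2*v + 8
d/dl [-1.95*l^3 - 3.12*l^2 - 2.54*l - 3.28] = -5.85*l^2 - 6.24*l - 2.54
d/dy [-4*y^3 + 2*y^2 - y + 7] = -12*y^2 + 4*y - 1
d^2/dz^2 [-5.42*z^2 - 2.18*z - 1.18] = -10.8400000000000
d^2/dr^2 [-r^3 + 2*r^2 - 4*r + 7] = 4 - 6*r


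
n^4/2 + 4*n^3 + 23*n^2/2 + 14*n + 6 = (n/2 + 1)*(n + 1)*(n + 2)*(n + 3)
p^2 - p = p*(p - 1)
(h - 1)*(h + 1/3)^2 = h^3 - h^2/3 - 5*h/9 - 1/9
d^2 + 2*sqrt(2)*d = d*(d + 2*sqrt(2))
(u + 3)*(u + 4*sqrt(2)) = u^2 + 3*u + 4*sqrt(2)*u + 12*sqrt(2)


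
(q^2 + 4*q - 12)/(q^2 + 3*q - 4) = (q^2 + 4*q - 12)/(q^2 + 3*q - 4)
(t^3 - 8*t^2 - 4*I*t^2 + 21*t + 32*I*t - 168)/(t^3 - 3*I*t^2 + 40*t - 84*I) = (t^2 + t*(-8 + 3*I) - 24*I)/(t^2 + 4*I*t + 12)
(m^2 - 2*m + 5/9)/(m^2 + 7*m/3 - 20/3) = (m - 1/3)/(m + 4)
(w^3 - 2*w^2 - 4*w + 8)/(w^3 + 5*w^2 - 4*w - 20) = (w - 2)/(w + 5)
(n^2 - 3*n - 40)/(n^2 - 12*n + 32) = (n + 5)/(n - 4)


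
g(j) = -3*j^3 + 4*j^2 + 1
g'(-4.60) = -227.24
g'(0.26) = 1.47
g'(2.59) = -39.65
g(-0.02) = 1.00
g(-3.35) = 158.68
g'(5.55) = -232.82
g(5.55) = -388.65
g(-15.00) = 11026.00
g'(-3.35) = -127.80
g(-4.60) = 377.65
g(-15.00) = 11026.00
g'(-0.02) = -0.16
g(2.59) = -24.29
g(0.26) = 1.22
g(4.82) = -242.01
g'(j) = -9*j^2 + 8*j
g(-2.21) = 52.92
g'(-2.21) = -61.64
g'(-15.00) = -2145.00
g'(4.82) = -170.53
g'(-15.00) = -2145.00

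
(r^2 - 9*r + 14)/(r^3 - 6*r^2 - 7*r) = (r - 2)/(r*(r + 1))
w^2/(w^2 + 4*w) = w/(w + 4)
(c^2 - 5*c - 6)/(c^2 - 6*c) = (c + 1)/c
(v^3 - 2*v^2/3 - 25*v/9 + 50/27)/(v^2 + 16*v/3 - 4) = (v^2 - 25/9)/(v + 6)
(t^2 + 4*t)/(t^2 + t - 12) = t/(t - 3)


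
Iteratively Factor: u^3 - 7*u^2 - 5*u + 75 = (u - 5)*(u^2 - 2*u - 15) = (u - 5)^2*(u + 3)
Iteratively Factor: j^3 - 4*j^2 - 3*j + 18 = (j - 3)*(j^2 - j - 6) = (j - 3)^2*(j + 2)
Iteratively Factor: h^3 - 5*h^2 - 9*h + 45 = (h - 3)*(h^2 - 2*h - 15) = (h - 5)*(h - 3)*(h + 3)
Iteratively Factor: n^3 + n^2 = (n)*(n^2 + n) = n*(n + 1)*(n)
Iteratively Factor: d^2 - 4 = (d + 2)*(d - 2)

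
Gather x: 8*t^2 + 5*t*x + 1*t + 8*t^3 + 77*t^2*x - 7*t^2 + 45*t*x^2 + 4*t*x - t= 8*t^3 + t^2 + 45*t*x^2 + x*(77*t^2 + 9*t)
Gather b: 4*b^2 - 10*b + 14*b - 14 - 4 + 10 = 4*b^2 + 4*b - 8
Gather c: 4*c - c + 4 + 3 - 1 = 3*c + 6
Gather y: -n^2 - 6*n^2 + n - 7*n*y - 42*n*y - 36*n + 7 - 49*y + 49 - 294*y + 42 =-7*n^2 - 35*n + y*(-49*n - 343) + 98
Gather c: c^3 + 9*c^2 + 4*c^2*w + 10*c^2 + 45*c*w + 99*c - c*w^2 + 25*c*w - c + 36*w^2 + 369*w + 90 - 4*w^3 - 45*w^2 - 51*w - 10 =c^3 + c^2*(4*w + 19) + c*(-w^2 + 70*w + 98) - 4*w^3 - 9*w^2 + 318*w + 80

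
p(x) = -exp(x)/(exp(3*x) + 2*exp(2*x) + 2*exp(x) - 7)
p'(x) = -(-3*exp(3*x) - 4*exp(2*x) - 2*exp(x))*exp(x)/(exp(3*x) + 2*exp(2*x) + 2*exp(x) - 7)^2 - exp(x)/(exp(3*x) + 2*exp(2*x) + 2*exp(x) - 7) = (2*exp(3*x) + 2*exp(2*x) + 7)*exp(x)/(exp(6*x) + 4*exp(5*x) + 8*exp(4*x) - 6*exp(3*x) - 24*exp(2*x) - 28*exp(x) + 49)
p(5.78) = -0.00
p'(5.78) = 0.00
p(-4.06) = 0.00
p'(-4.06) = 0.00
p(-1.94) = 0.02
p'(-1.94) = 0.02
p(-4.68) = 0.00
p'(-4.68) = 0.00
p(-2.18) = 0.02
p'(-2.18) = 0.02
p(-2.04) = 0.02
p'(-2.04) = 0.02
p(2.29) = -0.01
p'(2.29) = 0.02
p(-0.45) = 0.14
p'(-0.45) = 0.25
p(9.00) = 0.00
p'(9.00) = 0.00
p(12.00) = 0.00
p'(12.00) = 0.00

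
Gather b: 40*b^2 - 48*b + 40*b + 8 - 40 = 40*b^2 - 8*b - 32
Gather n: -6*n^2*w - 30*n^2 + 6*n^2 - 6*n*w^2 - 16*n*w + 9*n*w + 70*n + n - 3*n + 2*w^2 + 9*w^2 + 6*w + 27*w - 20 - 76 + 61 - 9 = n^2*(-6*w - 24) + n*(-6*w^2 - 7*w + 68) + 11*w^2 + 33*w - 44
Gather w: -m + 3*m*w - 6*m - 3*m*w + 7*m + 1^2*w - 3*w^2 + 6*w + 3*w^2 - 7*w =0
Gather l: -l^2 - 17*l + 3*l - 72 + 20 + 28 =-l^2 - 14*l - 24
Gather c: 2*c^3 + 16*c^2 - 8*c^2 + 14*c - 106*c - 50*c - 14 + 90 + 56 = 2*c^3 + 8*c^2 - 142*c + 132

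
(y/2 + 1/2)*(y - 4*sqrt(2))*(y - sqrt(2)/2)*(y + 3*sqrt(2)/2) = y^4/2 - 3*sqrt(2)*y^3/2 + y^3/2 - 19*y^2/4 - 3*sqrt(2)*y^2/2 - 19*y/4 + 3*sqrt(2)*y + 3*sqrt(2)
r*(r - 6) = r^2 - 6*r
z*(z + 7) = z^2 + 7*z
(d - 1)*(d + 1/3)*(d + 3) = d^3 + 7*d^2/3 - 7*d/3 - 1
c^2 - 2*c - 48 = (c - 8)*(c + 6)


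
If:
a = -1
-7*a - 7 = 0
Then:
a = -1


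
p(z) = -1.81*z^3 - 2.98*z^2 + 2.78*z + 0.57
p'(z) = -5.43*z^2 - 5.96*z + 2.78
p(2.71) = -49.81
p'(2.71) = -53.25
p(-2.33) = 0.81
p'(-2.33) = -12.81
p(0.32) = 1.10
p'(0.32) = 0.32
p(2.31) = -31.22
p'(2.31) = -39.96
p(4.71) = -241.57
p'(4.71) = -145.75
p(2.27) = -29.65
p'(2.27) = -38.73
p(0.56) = 0.87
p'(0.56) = -2.26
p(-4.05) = 60.67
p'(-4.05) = -62.15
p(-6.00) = 267.57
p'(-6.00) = -156.94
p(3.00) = -66.78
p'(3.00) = -63.97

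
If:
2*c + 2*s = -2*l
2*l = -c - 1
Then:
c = 1 - 2*s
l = s - 1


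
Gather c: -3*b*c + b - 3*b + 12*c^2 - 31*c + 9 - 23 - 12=-2*b + 12*c^2 + c*(-3*b - 31) - 26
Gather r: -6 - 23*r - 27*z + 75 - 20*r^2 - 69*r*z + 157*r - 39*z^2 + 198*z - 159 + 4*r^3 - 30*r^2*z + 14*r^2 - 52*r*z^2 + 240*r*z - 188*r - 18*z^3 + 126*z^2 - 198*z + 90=4*r^3 + r^2*(-30*z - 6) + r*(-52*z^2 + 171*z - 54) - 18*z^3 + 87*z^2 - 27*z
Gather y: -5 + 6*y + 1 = 6*y - 4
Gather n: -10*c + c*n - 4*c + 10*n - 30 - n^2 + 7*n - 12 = -14*c - n^2 + n*(c + 17) - 42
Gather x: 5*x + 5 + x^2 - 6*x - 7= x^2 - x - 2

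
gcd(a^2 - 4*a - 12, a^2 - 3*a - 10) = a + 2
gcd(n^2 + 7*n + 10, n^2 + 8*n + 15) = n + 5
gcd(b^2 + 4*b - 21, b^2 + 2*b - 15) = b - 3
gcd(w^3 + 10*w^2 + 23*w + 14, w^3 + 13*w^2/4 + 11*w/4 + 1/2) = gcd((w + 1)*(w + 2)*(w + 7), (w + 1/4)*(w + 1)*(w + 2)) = w^2 + 3*w + 2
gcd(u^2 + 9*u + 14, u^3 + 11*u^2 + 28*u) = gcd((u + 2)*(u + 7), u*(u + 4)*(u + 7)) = u + 7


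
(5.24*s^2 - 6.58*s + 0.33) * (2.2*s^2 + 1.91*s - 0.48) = 11.528*s^4 - 4.4676*s^3 - 14.357*s^2 + 3.7887*s - 0.1584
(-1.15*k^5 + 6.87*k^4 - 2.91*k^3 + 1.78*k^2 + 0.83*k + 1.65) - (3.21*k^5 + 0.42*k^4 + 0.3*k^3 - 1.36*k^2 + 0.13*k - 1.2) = -4.36*k^5 + 6.45*k^4 - 3.21*k^3 + 3.14*k^2 + 0.7*k + 2.85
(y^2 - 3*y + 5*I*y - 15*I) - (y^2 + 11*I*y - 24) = -3*y - 6*I*y + 24 - 15*I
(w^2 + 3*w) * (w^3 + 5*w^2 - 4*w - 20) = w^5 + 8*w^4 + 11*w^3 - 32*w^2 - 60*w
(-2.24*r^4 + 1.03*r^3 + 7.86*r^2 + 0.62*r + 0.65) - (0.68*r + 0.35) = -2.24*r^4 + 1.03*r^3 + 7.86*r^2 - 0.0600000000000001*r + 0.3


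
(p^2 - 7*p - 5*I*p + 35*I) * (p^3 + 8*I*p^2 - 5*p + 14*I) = p^5 - 7*p^4 + 3*I*p^4 + 35*p^3 - 21*I*p^3 - 245*p^2 + 39*I*p^2 + 70*p - 273*I*p - 490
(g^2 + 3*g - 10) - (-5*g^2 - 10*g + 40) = 6*g^2 + 13*g - 50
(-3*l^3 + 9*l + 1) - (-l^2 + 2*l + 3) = -3*l^3 + l^2 + 7*l - 2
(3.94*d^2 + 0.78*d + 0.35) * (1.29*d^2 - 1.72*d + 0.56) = 5.0826*d^4 - 5.7706*d^3 + 1.3163*d^2 - 0.1652*d + 0.196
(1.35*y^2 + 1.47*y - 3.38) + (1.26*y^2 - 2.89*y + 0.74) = 2.61*y^2 - 1.42*y - 2.64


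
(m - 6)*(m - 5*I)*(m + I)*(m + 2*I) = m^4 - 6*m^3 - 2*I*m^3 + 13*m^2 + 12*I*m^2 - 78*m + 10*I*m - 60*I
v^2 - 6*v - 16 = (v - 8)*(v + 2)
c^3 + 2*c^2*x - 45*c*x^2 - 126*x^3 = (c - 7*x)*(c + 3*x)*(c + 6*x)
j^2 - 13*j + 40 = (j - 8)*(j - 5)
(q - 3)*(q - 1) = q^2 - 4*q + 3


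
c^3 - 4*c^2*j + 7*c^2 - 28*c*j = c*(c + 7)*(c - 4*j)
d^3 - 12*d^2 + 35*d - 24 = (d - 8)*(d - 3)*(d - 1)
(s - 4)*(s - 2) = s^2 - 6*s + 8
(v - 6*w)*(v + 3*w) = v^2 - 3*v*w - 18*w^2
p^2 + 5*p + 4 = (p + 1)*(p + 4)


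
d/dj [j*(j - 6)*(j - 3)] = 3*j^2 - 18*j + 18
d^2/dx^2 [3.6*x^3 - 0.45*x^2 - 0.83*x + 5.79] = 21.6*x - 0.9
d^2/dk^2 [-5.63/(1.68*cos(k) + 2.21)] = (-20.903064*cos(k) + 7.945056*cos(2*k) - 23.835168)/(1.68*cos(k) + 2.21)^3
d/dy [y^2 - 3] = 2*y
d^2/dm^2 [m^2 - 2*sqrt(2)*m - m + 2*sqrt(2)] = 2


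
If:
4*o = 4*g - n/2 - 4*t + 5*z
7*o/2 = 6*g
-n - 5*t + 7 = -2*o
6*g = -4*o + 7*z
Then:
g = 49*z/90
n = 56/3 - 878*z/135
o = 14*z/15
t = 226*z/135 - 7/3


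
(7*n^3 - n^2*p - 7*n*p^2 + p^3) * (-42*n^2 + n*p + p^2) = -294*n^5 + 49*n^4*p + 300*n^3*p^2 - 50*n^2*p^3 - 6*n*p^4 + p^5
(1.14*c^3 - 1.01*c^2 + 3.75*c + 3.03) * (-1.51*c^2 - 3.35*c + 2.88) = -1.7214*c^5 - 2.2939*c^4 + 1.0042*c^3 - 20.0466*c^2 + 0.6495*c + 8.7264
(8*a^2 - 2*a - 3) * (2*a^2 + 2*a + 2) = 16*a^4 + 12*a^3 + 6*a^2 - 10*a - 6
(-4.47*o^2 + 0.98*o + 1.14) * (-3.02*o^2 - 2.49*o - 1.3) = 13.4994*o^4 + 8.1707*o^3 - 0.0720000000000001*o^2 - 4.1126*o - 1.482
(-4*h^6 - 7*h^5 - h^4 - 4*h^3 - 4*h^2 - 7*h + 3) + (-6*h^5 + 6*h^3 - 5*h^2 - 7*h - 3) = -4*h^6 - 13*h^5 - h^4 + 2*h^3 - 9*h^2 - 14*h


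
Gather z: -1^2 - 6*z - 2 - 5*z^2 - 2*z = -5*z^2 - 8*z - 3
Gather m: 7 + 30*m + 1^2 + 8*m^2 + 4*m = 8*m^2 + 34*m + 8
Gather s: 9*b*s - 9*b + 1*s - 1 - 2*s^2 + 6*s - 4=-9*b - 2*s^2 + s*(9*b + 7) - 5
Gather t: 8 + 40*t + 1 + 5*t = 45*t + 9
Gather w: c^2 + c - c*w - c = c^2 - c*w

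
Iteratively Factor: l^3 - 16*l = (l + 4)*(l^2 - 4*l) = l*(l + 4)*(l - 4)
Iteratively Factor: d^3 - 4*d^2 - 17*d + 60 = (d + 4)*(d^2 - 8*d + 15) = (d - 3)*(d + 4)*(d - 5)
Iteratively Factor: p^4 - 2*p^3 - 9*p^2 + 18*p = (p - 3)*(p^3 + p^2 - 6*p) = (p - 3)*(p + 3)*(p^2 - 2*p) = (p - 3)*(p - 2)*(p + 3)*(p)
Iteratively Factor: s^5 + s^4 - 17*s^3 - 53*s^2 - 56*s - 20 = (s - 5)*(s^4 + 6*s^3 + 13*s^2 + 12*s + 4) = (s - 5)*(s + 1)*(s^3 + 5*s^2 + 8*s + 4) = (s - 5)*(s + 1)*(s + 2)*(s^2 + 3*s + 2) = (s - 5)*(s + 1)*(s + 2)^2*(s + 1)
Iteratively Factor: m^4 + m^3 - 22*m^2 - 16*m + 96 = (m + 3)*(m^3 - 2*m^2 - 16*m + 32) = (m - 4)*(m + 3)*(m^2 + 2*m - 8) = (m - 4)*(m - 2)*(m + 3)*(m + 4)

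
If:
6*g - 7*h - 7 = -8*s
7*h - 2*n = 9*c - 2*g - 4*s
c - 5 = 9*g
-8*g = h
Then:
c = 373/62 - 36*s/31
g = 7/62 - 4*s/31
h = 32*s/31 - 28/31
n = 332*s/31 - 3735/124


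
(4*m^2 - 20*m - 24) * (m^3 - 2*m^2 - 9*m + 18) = 4*m^5 - 28*m^4 - 20*m^3 + 300*m^2 - 144*m - 432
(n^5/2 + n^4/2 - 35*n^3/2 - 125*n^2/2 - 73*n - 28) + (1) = n^5/2 + n^4/2 - 35*n^3/2 - 125*n^2/2 - 73*n - 27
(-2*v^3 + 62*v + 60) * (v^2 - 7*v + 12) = -2*v^5 + 14*v^4 + 38*v^3 - 374*v^2 + 324*v + 720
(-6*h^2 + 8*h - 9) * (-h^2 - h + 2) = 6*h^4 - 2*h^3 - 11*h^2 + 25*h - 18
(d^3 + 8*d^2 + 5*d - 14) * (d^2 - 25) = d^5 + 8*d^4 - 20*d^3 - 214*d^2 - 125*d + 350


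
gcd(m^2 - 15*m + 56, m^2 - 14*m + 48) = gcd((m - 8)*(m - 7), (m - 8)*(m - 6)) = m - 8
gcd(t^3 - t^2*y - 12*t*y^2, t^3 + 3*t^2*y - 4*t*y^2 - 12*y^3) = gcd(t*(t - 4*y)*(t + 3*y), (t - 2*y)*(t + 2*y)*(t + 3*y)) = t + 3*y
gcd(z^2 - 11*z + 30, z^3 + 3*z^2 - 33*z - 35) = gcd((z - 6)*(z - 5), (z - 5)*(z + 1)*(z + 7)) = z - 5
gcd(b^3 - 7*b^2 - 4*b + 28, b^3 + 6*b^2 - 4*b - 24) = b^2 - 4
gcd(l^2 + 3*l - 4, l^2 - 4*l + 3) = l - 1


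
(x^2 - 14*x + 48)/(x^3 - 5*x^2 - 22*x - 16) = (x - 6)/(x^2 + 3*x + 2)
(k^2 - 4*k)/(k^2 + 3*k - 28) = k/(k + 7)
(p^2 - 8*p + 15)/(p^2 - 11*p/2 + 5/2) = 2*(p - 3)/(2*p - 1)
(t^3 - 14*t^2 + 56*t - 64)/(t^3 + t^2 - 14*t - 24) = (t^2 - 10*t + 16)/(t^2 + 5*t + 6)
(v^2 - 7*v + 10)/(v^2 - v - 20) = (v - 2)/(v + 4)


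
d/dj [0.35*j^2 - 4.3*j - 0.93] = 0.7*j - 4.3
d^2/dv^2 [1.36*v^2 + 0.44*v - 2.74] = 2.72000000000000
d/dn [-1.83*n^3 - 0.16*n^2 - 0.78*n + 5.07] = -5.49*n^2 - 0.32*n - 0.78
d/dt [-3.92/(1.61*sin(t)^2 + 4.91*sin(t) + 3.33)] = (12.6224*sin(t) + 19.2472)*cos(t)/(1.61*sin(t)^2 + 4.91*sin(t) + 3.33)^2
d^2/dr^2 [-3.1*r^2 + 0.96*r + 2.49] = -6.20000000000000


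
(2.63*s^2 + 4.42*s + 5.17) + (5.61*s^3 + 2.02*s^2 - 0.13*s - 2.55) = 5.61*s^3 + 4.65*s^2 + 4.29*s + 2.62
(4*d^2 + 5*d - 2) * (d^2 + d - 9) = 4*d^4 + 9*d^3 - 33*d^2 - 47*d + 18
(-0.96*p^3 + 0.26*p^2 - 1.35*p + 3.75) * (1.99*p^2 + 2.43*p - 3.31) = -1.9104*p^5 - 1.8154*p^4 + 1.1229*p^3 + 3.3214*p^2 + 13.581*p - 12.4125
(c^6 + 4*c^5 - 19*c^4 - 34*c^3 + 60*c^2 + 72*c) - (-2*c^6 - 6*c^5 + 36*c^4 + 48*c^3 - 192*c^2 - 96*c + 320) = 3*c^6 + 10*c^5 - 55*c^4 - 82*c^3 + 252*c^2 + 168*c - 320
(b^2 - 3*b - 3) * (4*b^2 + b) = 4*b^4 - 11*b^3 - 15*b^2 - 3*b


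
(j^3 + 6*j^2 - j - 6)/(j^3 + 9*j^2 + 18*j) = (j^2 - 1)/(j*(j + 3))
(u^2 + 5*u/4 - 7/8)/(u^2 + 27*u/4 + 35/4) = (u - 1/2)/(u + 5)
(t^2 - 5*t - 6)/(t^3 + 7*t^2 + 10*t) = (t^2 - 5*t - 6)/(t*(t^2 + 7*t + 10))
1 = 1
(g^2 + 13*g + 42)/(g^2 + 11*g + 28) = (g + 6)/(g + 4)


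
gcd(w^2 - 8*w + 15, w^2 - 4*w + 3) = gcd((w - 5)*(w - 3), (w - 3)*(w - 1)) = w - 3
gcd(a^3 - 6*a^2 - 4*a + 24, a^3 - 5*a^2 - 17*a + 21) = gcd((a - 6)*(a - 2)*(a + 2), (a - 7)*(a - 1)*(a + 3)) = 1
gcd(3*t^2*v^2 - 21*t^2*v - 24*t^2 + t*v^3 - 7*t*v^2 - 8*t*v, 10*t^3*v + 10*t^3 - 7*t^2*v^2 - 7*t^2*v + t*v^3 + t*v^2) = t*v + t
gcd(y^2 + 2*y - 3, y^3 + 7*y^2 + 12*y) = y + 3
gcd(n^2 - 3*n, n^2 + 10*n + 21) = 1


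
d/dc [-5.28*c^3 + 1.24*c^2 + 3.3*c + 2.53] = -15.84*c^2 + 2.48*c + 3.3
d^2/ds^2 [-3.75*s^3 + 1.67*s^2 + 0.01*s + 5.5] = 3.34 - 22.5*s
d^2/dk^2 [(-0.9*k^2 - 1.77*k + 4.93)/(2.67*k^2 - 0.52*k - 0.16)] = (-27.735426*k^3 + 208.565982*k^2 - 45.605736*k + 7.126784)/(19.034163*k^6 - 11.121084*k^5 - 1.255968*k^4 + 1.192256*k^3 + 0.075264*k^2 - 0.039936*k - 0.004096)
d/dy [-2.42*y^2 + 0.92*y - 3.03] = 0.92 - 4.84*y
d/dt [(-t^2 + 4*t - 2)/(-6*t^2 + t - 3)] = (23*t^2 - 18*t - 10)/(36*t^4 - 12*t^3 + 37*t^2 - 6*t + 9)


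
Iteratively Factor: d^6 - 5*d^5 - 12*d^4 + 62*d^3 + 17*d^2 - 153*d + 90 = (d + 2)*(d^5 - 7*d^4 + 2*d^3 + 58*d^2 - 99*d + 45) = (d - 3)*(d + 2)*(d^4 - 4*d^3 - 10*d^2 + 28*d - 15) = (d - 3)*(d - 1)*(d + 2)*(d^3 - 3*d^2 - 13*d + 15) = (d - 3)*(d - 1)*(d + 2)*(d + 3)*(d^2 - 6*d + 5) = (d - 5)*(d - 3)*(d - 1)*(d + 2)*(d + 3)*(d - 1)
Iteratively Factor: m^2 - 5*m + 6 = (m - 2)*(m - 3)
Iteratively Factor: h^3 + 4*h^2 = (h)*(h^2 + 4*h) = h^2*(h + 4)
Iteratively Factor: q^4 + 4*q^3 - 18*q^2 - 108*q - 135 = (q - 5)*(q^3 + 9*q^2 + 27*q + 27) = (q - 5)*(q + 3)*(q^2 + 6*q + 9) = (q - 5)*(q + 3)^2*(q + 3)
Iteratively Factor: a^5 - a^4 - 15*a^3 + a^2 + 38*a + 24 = (a + 1)*(a^4 - 2*a^3 - 13*a^2 + 14*a + 24) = (a - 2)*(a + 1)*(a^3 - 13*a - 12) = (a - 2)*(a + 1)*(a + 3)*(a^2 - 3*a - 4) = (a - 4)*(a - 2)*(a + 1)*(a + 3)*(a + 1)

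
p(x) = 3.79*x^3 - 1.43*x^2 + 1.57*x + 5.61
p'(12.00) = 1604.53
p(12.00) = 6367.65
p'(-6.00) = 428.05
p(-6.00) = -873.93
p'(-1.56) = 33.70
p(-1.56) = -14.71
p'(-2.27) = 66.65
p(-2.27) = -49.65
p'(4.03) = 174.70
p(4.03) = 236.77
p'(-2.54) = 82.19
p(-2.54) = -69.71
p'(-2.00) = 52.77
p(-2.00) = -33.57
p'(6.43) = 453.27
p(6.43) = 964.14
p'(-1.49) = 31.07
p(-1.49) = -12.44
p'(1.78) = 32.50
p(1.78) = 25.25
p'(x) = 11.37*x^2 - 2.86*x + 1.57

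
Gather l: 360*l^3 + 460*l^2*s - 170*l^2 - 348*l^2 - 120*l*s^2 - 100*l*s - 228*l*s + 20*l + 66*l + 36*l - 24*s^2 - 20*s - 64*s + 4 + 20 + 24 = 360*l^3 + l^2*(460*s - 518) + l*(-120*s^2 - 328*s + 122) - 24*s^2 - 84*s + 48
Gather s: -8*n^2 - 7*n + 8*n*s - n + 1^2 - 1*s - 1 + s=-8*n^2 + 8*n*s - 8*n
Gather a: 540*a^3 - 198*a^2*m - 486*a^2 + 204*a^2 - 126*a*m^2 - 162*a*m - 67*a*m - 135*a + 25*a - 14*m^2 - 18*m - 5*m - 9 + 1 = 540*a^3 + a^2*(-198*m - 282) + a*(-126*m^2 - 229*m - 110) - 14*m^2 - 23*m - 8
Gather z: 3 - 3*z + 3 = 6 - 3*z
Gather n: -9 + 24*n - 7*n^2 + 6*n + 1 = -7*n^2 + 30*n - 8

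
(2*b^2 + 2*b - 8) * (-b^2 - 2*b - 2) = -2*b^4 - 6*b^3 + 12*b + 16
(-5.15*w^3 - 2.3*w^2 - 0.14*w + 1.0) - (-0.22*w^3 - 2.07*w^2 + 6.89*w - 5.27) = -4.93*w^3 - 0.23*w^2 - 7.03*w + 6.27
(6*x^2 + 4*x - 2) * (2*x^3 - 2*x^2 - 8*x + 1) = 12*x^5 - 4*x^4 - 60*x^3 - 22*x^2 + 20*x - 2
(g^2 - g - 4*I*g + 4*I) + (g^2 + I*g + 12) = 2*g^2 - g - 3*I*g + 12 + 4*I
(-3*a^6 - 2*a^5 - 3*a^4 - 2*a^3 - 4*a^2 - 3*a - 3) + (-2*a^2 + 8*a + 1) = -3*a^6 - 2*a^5 - 3*a^4 - 2*a^3 - 6*a^2 + 5*a - 2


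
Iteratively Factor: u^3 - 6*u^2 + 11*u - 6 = (u - 3)*(u^2 - 3*u + 2) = (u - 3)*(u - 2)*(u - 1)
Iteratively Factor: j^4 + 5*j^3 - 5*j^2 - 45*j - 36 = (j - 3)*(j^3 + 8*j^2 + 19*j + 12) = (j - 3)*(j + 4)*(j^2 + 4*j + 3) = (j - 3)*(j + 1)*(j + 4)*(j + 3)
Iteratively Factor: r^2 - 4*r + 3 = (r - 1)*(r - 3)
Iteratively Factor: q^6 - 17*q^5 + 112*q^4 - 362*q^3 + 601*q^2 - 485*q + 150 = (q - 1)*(q^5 - 16*q^4 + 96*q^3 - 266*q^2 + 335*q - 150) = (q - 1)^2*(q^4 - 15*q^3 + 81*q^2 - 185*q + 150) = (q - 3)*(q - 1)^2*(q^3 - 12*q^2 + 45*q - 50) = (q - 5)*(q - 3)*(q - 1)^2*(q^2 - 7*q + 10) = (q - 5)*(q - 3)*(q - 2)*(q - 1)^2*(q - 5)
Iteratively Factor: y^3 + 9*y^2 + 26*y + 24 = (y + 3)*(y^2 + 6*y + 8) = (y + 3)*(y + 4)*(y + 2)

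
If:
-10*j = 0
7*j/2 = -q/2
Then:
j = 0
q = 0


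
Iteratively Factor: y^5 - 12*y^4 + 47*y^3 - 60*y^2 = (y)*(y^4 - 12*y^3 + 47*y^2 - 60*y) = y*(y - 3)*(y^3 - 9*y^2 + 20*y) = y*(y - 4)*(y - 3)*(y^2 - 5*y) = y^2*(y - 4)*(y - 3)*(y - 5)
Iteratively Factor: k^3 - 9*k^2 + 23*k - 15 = (k - 5)*(k^2 - 4*k + 3) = (k - 5)*(k - 1)*(k - 3)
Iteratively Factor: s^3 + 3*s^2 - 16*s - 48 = (s + 4)*(s^2 - s - 12) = (s - 4)*(s + 4)*(s + 3)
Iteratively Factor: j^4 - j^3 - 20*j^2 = (j + 4)*(j^3 - 5*j^2) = (j - 5)*(j + 4)*(j^2) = j*(j - 5)*(j + 4)*(j)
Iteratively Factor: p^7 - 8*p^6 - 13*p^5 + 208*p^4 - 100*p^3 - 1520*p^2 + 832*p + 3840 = (p - 5)*(p^6 - 3*p^5 - 28*p^4 + 68*p^3 + 240*p^2 - 320*p - 768) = (p - 5)*(p + 2)*(p^5 - 5*p^4 - 18*p^3 + 104*p^2 + 32*p - 384) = (p - 5)*(p + 2)*(p + 4)*(p^4 - 9*p^3 + 18*p^2 + 32*p - 96) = (p - 5)*(p + 2)^2*(p + 4)*(p^3 - 11*p^2 + 40*p - 48) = (p - 5)*(p - 4)*(p + 2)^2*(p + 4)*(p^2 - 7*p + 12) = (p - 5)*(p - 4)^2*(p + 2)^2*(p + 4)*(p - 3)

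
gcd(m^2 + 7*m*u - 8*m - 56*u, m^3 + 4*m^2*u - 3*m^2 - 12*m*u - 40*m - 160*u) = m - 8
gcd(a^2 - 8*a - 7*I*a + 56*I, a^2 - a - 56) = a - 8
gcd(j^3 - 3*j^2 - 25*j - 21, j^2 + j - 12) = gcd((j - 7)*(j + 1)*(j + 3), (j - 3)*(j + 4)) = 1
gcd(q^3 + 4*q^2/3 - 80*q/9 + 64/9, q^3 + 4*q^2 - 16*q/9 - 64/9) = q^2 + 8*q/3 - 16/3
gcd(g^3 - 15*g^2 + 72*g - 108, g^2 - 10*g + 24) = g - 6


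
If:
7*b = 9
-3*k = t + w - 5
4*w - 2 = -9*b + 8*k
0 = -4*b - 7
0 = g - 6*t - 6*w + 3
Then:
No Solution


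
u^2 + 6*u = u*(u + 6)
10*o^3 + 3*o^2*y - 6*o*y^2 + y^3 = (-5*o + y)*(-2*o + y)*(o + y)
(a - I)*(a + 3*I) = a^2 + 2*I*a + 3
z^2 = z^2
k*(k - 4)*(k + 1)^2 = k^4 - 2*k^3 - 7*k^2 - 4*k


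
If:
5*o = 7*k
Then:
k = 5*o/7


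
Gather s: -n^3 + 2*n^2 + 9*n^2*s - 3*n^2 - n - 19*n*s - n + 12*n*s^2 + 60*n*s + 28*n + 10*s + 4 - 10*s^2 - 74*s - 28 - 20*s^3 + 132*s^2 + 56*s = -n^3 - n^2 + 26*n - 20*s^3 + s^2*(12*n + 122) + s*(9*n^2 + 41*n - 8) - 24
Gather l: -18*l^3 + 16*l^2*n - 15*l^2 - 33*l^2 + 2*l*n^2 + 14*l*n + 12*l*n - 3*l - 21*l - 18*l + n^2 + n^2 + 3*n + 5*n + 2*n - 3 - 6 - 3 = -18*l^3 + l^2*(16*n - 48) + l*(2*n^2 + 26*n - 42) + 2*n^2 + 10*n - 12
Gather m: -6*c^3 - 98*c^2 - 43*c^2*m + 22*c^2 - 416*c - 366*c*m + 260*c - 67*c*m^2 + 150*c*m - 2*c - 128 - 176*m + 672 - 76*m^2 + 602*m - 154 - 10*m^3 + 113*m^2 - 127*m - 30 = -6*c^3 - 76*c^2 - 158*c - 10*m^3 + m^2*(37 - 67*c) + m*(-43*c^2 - 216*c + 299) + 360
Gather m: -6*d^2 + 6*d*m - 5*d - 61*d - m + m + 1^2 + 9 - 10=-6*d^2 + 6*d*m - 66*d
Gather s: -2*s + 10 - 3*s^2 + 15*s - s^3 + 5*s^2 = -s^3 + 2*s^2 + 13*s + 10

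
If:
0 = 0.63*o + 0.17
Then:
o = -0.27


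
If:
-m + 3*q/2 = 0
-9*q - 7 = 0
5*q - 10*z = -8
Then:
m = -7/6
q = -7/9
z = 37/90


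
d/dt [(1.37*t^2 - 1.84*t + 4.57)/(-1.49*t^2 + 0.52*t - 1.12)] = (-2.0292*t^2 + 10.5498*t - 0.3156)/(2.2201*t^4 - 1.5496*t^3 + 3.608*t^2 - 1.1648*t + 1.2544)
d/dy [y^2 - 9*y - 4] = 2*y - 9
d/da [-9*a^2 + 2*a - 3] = 2 - 18*a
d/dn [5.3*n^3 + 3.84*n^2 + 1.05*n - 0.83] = 15.9*n^2 + 7.68*n + 1.05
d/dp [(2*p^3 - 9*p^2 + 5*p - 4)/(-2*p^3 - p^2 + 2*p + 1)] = (-20*p^4 + 28*p^3 - 31*p^2 - 26*p + 13)/(4*p^6 + 4*p^5 - 7*p^4 - 8*p^3 + 2*p^2 + 4*p + 1)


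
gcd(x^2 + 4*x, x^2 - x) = x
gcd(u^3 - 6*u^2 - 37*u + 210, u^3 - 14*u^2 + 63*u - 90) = u - 5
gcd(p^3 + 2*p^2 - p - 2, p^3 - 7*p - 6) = p^2 + 3*p + 2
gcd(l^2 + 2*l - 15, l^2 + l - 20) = l + 5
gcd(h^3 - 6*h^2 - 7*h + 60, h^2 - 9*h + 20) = h^2 - 9*h + 20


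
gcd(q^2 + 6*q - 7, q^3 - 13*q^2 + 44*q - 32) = q - 1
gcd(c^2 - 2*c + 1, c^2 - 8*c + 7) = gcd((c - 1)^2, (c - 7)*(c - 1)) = c - 1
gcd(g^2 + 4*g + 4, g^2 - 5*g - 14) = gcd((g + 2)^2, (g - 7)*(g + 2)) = g + 2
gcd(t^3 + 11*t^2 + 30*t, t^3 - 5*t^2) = t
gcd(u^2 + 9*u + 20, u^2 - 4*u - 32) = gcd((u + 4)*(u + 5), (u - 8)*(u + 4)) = u + 4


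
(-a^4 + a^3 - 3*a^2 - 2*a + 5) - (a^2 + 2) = -a^4 + a^3 - 4*a^2 - 2*a + 3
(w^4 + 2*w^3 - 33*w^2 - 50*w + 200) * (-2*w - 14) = -2*w^5 - 18*w^4 + 38*w^3 + 562*w^2 + 300*w - 2800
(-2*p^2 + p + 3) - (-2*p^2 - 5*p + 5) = 6*p - 2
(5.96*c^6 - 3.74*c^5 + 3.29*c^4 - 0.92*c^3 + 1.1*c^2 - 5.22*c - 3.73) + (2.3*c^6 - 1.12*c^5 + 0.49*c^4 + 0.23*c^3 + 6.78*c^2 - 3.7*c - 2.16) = 8.26*c^6 - 4.86*c^5 + 3.78*c^4 - 0.69*c^3 + 7.88*c^2 - 8.92*c - 5.89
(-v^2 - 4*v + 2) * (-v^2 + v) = v^4 + 3*v^3 - 6*v^2 + 2*v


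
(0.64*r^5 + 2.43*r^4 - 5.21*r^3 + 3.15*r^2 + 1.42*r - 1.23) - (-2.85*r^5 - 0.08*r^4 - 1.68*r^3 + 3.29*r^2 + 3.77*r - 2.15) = 3.49*r^5 + 2.51*r^4 - 3.53*r^3 - 0.14*r^2 - 2.35*r + 0.92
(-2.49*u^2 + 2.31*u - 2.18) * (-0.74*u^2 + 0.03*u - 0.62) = 1.8426*u^4 - 1.7841*u^3 + 3.2263*u^2 - 1.4976*u + 1.3516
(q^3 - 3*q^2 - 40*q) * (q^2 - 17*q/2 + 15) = q^5 - 23*q^4/2 + q^3/2 + 295*q^2 - 600*q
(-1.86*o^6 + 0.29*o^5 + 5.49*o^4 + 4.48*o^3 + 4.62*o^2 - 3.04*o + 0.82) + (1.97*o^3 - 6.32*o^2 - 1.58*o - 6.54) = -1.86*o^6 + 0.29*o^5 + 5.49*o^4 + 6.45*o^3 - 1.7*o^2 - 4.62*o - 5.72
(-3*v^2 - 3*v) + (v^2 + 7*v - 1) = -2*v^2 + 4*v - 1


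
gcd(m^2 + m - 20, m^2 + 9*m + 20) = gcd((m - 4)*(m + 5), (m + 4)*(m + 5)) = m + 5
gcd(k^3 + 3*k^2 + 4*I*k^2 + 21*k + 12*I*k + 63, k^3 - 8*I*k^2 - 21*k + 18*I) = k - 3*I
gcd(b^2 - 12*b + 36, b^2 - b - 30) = b - 6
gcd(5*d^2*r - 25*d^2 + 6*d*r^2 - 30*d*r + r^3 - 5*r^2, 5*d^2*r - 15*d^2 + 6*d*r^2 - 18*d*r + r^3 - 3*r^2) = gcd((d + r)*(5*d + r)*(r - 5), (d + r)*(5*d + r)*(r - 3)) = 5*d^2 + 6*d*r + r^2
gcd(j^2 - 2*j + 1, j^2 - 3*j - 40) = 1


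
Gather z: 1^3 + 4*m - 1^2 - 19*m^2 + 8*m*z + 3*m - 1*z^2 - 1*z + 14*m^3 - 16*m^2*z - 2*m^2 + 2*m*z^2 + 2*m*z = 14*m^3 - 21*m^2 + 7*m + z^2*(2*m - 1) + z*(-16*m^2 + 10*m - 1)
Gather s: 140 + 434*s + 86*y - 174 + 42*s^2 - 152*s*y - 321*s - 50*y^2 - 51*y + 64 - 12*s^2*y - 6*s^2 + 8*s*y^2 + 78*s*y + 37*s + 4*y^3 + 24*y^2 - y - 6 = s^2*(36 - 12*y) + s*(8*y^2 - 74*y + 150) + 4*y^3 - 26*y^2 + 34*y + 24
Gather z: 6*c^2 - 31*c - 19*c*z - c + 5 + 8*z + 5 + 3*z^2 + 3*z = 6*c^2 - 32*c + 3*z^2 + z*(11 - 19*c) + 10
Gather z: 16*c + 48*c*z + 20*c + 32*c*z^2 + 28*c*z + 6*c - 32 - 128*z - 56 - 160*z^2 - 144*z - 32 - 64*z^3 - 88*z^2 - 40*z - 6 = 42*c - 64*z^3 + z^2*(32*c - 248) + z*(76*c - 312) - 126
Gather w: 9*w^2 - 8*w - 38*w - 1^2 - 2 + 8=9*w^2 - 46*w + 5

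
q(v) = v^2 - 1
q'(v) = 2*v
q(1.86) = 2.46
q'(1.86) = 3.72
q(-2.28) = 4.20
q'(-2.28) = -4.56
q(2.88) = 7.29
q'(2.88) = 5.76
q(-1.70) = 1.89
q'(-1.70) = -3.40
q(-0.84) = -0.29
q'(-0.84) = -1.68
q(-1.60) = 1.56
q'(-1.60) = -3.20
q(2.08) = 3.33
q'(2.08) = 4.16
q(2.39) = 4.71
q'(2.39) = 4.78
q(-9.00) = 80.00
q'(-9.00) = -18.00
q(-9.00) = 80.00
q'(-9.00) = -18.00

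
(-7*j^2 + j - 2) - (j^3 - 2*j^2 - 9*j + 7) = -j^3 - 5*j^2 + 10*j - 9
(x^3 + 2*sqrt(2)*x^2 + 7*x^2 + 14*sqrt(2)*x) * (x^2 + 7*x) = x^5 + 2*sqrt(2)*x^4 + 14*x^4 + 28*sqrt(2)*x^3 + 49*x^3 + 98*sqrt(2)*x^2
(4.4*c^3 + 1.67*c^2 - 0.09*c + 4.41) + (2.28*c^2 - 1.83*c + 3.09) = 4.4*c^3 + 3.95*c^2 - 1.92*c + 7.5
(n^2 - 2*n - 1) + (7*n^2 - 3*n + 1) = 8*n^2 - 5*n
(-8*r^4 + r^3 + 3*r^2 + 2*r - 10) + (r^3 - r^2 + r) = -8*r^4 + 2*r^3 + 2*r^2 + 3*r - 10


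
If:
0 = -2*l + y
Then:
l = y/2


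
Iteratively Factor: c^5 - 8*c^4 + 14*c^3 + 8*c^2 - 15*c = (c - 1)*(c^4 - 7*c^3 + 7*c^2 + 15*c) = c*(c - 1)*(c^3 - 7*c^2 + 7*c + 15) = c*(c - 3)*(c - 1)*(c^2 - 4*c - 5) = c*(c - 5)*(c - 3)*(c - 1)*(c + 1)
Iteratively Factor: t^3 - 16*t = (t)*(t^2 - 16) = t*(t - 4)*(t + 4)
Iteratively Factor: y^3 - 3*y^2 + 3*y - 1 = (y - 1)*(y^2 - 2*y + 1) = (y - 1)^2*(y - 1)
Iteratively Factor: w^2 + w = (w)*(w + 1)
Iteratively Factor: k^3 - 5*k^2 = (k)*(k^2 - 5*k) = k^2*(k - 5)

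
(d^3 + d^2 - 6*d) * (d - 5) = d^4 - 4*d^3 - 11*d^2 + 30*d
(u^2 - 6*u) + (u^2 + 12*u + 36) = 2*u^2 + 6*u + 36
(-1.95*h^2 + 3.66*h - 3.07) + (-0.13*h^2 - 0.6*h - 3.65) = -2.08*h^2 + 3.06*h - 6.72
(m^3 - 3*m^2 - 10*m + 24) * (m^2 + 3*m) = m^5 - 19*m^3 - 6*m^2 + 72*m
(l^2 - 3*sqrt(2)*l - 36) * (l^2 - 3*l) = l^4 - 3*sqrt(2)*l^3 - 3*l^3 - 36*l^2 + 9*sqrt(2)*l^2 + 108*l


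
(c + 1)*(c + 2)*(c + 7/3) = c^3 + 16*c^2/3 + 9*c + 14/3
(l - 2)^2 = l^2 - 4*l + 4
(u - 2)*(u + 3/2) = u^2 - u/2 - 3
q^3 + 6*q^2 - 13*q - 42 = (q - 3)*(q + 2)*(q + 7)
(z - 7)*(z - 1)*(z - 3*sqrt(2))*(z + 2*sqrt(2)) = z^4 - 8*z^3 - sqrt(2)*z^3 - 5*z^2 + 8*sqrt(2)*z^2 - 7*sqrt(2)*z + 96*z - 84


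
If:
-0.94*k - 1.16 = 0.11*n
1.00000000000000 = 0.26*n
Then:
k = -1.68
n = 3.85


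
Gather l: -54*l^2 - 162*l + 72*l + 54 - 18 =-54*l^2 - 90*l + 36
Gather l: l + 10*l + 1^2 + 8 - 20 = 11*l - 11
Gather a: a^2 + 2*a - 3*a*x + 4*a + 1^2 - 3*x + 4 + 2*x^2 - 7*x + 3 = a^2 + a*(6 - 3*x) + 2*x^2 - 10*x + 8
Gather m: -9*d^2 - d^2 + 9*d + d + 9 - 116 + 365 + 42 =-10*d^2 + 10*d + 300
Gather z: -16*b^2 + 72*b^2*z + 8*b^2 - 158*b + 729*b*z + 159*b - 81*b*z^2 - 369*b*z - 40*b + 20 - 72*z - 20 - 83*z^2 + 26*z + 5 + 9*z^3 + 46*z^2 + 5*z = -8*b^2 - 39*b + 9*z^3 + z^2*(-81*b - 37) + z*(72*b^2 + 360*b - 41) + 5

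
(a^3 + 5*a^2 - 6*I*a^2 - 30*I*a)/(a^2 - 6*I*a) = a + 5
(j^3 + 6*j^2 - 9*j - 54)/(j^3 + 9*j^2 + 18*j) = (j - 3)/j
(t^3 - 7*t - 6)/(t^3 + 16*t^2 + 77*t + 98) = (t^2 - 2*t - 3)/(t^2 + 14*t + 49)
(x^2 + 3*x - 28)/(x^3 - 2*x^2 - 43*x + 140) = 1/(x - 5)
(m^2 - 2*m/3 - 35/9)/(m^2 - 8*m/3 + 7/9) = (3*m + 5)/(3*m - 1)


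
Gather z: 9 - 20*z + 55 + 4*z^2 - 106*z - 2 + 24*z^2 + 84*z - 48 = 28*z^2 - 42*z + 14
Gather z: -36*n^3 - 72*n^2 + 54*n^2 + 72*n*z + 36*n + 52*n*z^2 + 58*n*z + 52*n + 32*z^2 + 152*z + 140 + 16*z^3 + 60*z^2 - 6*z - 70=-36*n^3 - 18*n^2 + 88*n + 16*z^3 + z^2*(52*n + 92) + z*(130*n + 146) + 70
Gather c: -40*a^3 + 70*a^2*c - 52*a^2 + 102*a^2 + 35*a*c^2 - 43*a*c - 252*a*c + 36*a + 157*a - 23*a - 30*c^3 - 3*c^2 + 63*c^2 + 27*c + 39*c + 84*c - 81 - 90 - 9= -40*a^3 + 50*a^2 + 170*a - 30*c^3 + c^2*(35*a + 60) + c*(70*a^2 - 295*a + 150) - 180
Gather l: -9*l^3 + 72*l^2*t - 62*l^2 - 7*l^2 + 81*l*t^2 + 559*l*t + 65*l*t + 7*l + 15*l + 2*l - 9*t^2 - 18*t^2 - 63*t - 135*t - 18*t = -9*l^3 + l^2*(72*t - 69) + l*(81*t^2 + 624*t + 24) - 27*t^2 - 216*t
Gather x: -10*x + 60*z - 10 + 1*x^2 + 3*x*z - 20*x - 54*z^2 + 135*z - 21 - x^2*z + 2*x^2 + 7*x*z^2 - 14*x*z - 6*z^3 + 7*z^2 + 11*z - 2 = x^2*(3 - z) + x*(7*z^2 - 11*z - 30) - 6*z^3 - 47*z^2 + 206*z - 33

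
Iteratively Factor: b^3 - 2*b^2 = (b - 2)*(b^2) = b*(b - 2)*(b)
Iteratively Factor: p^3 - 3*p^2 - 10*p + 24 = (p - 2)*(p^2 - p - 12) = (p - 2)*(p + 3)*(p - 4)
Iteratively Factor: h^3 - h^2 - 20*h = (h + 4)*(h^2 - 5*h) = h*(h + 4)*(h - 5)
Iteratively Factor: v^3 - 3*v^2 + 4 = (v - 2)*(v^2 - v - 2) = (v - 2)^2*(v + 1)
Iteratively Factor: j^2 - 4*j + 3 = (j - 1)*(j - 3)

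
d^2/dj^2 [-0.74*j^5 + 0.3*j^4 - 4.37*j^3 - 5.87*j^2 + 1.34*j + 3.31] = -14.8*j^3 + 3.6*j^2 - 26.22*j - 11.74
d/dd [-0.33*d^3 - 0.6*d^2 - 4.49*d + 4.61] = -0.99*d^2 - 1.2*d - 4.49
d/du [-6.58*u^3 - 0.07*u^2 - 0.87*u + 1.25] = -19.74*u^2 - 0.14*u - 0.87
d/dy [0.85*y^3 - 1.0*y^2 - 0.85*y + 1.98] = 2.55*y^2 - 2.0*y - 0.85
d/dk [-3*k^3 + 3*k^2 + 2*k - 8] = -9*k^2 + 6*k + 2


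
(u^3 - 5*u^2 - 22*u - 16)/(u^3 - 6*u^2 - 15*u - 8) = (u + 2)/(u + 1)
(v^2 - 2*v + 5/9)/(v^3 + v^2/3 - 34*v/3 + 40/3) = (v - 1/3)/(v^2 + 2*v - 8)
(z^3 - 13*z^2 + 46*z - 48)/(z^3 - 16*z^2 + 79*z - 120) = (z - 2)/(z - 5)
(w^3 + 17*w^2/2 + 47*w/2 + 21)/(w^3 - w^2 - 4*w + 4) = (2*w^2 + 13*w + 21)/(2*(w^2 - 3*w + 2))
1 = 1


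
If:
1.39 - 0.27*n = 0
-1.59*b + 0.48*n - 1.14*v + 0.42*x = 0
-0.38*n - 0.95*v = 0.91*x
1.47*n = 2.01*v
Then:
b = -2.75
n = 5.15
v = 3.77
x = -6.08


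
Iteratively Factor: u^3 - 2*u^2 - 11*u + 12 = (u - 1)*(u^2 - u - 12) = (u - 4)*(u - 1)*(u + 3)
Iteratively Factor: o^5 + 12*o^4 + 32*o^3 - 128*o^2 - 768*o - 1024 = (o - 4)*(o^4 + 16*o^3 + 96*o^2 + 256*o + 256) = (o - 4)*(o + 4)*(o^3 + 12*o^2 + 48*o + 64) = (o - 4)*(o + 4)^2*(o^2 + 8*o + 16) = (o - 4)*(o + 4)^3*(o + 4)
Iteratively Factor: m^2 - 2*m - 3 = (m + 1)*(m - 3)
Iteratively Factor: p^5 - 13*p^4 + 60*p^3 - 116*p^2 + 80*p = (p - 2)*(p^4 - 11*p^3 + 38*p^2 - 40*p) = p*(p - 2)*(p^3 - 11*p^2 + 38*p - 40) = p*(p - 5)*(p - 2)*(p^2 - 6*p + 8) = p*(p - 5)*(p - 4)*(p - 2)*(p - 2)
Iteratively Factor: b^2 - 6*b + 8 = (b - 4)*(b - 2)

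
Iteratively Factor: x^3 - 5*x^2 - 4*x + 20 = (x - 2)*(x^2 - 3*x - 10) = (x - 5)*(x - 2)*(x + 2)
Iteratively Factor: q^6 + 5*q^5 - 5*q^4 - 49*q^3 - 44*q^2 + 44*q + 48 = (q + 2)*(q^5 + 3*q^4 - 11*q^3 - 27*q^2 + 10*q + 24) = (q + 2)^2*(q^4 + q^3 - 13*q^2 - q + 12) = (q - 1)*(q + 2)^2*(q^3 + 2*q^2 - 11*q - 12) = (q - 1)*(q + 2)^2*(q + 4)*(q^2 - 2*q - 3) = (q - 1)*(q + 1)*(q + 2)^2*(q + 4)*(q - 3)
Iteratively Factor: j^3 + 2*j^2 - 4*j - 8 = (j + 2)*(j^2 - 4) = (j - 2)*(j + 2)*(j + 2)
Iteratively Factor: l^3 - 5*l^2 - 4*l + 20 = (l + 2)*(l^2 - 7*l + 10) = (l - 5)*(l + 2)*(l - 2)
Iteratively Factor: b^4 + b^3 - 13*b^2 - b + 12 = (b + 4)*(b^3 - 3*b^2 - b + 3) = (b + 1)*(b + 4)*(b^2 - 4*b + 3) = (b - 3)*(b + 1)*(b + 4)*(b - 1)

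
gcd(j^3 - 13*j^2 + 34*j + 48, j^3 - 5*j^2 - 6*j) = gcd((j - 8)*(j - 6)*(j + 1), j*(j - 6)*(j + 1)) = j^2 - 5*j - 6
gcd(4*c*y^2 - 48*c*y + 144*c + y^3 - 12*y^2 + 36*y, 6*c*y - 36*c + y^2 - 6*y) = y - 6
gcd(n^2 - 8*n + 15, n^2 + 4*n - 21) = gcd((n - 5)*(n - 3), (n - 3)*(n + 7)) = n - 3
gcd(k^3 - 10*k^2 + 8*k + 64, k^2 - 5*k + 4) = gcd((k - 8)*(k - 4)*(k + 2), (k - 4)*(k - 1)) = k - 4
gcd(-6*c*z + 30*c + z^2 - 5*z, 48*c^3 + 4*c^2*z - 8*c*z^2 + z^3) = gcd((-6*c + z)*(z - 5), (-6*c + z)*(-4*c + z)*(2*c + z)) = -6*c + z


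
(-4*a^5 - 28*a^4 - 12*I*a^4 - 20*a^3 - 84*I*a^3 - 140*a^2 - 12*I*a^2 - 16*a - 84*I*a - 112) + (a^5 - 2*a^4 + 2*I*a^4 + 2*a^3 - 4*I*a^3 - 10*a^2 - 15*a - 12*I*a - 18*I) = -3*a^5 - 30*a^4 - 10*I*a^4 - 18*a^3 - 88*I*a^3 - 150*a^2 - 12*I*a^2 - 31*a - 96*I*a - 112 - 18*I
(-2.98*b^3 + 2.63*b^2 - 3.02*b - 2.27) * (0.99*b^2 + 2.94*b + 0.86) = -2.9502*b^5 - 6.1575*b^4 + 2.1796*b^3 - 8.8643*b^2 - 9.271*b - 1.9522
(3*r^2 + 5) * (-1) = -3*r^2 - 5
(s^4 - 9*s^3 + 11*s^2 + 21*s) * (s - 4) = s^5 - 13*s^4 + 47*s^3 - 23*s^2 - 84*s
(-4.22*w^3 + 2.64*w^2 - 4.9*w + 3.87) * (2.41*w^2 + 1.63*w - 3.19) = -10.1702*w^5 - 0.516199999999998*w^4 + 5.956*w^3 - 7.0819*w^2 + 21.9391*w - 12.3453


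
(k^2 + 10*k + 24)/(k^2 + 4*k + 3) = (k^2 + 10*k + 24)/(k^2 + 4*k + 3)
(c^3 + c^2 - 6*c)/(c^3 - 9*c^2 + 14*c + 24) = c*(c^2 + c - 6)/(c^3 - 9*c^2 + 14*c + 24)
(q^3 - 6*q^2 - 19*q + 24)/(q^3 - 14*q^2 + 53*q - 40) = (q + 3)/(q - 5)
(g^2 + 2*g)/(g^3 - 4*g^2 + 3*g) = (g + 2)/(g^2 - 4*g + 3)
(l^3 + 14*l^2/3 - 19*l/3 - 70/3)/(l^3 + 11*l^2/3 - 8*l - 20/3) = (3*l^2 - l - 14)/(3*l^2 - 4*l - 4)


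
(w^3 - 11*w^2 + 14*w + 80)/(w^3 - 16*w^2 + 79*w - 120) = (w + 2)/(w - 3)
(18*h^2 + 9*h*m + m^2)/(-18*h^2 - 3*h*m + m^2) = (-6*h - m)/(6*h - m)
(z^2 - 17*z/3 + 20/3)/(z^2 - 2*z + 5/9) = 3*(z - 4)/(3*z - 1)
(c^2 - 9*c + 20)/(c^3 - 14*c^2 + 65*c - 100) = 1/(c - 5)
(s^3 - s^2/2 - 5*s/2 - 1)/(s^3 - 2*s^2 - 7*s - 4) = (s^2 - 3*s/2 - 1)/(s^2 - 3*s - 4)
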